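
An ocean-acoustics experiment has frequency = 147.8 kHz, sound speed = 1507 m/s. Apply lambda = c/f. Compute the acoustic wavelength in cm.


lambda = c/f = 1507 / 147800 = 0.0102 m = 1.02 cm

1.02 cm


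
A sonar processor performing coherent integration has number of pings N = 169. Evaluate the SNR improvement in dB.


22.28 dB


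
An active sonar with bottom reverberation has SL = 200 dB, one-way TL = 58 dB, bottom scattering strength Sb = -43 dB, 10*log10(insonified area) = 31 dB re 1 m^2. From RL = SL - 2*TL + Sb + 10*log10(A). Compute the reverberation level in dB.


RL = SL - 2*TL + Sb + 10*log10(A) = 200 - 2*58 + (-43) + 31 = 72

72 dB


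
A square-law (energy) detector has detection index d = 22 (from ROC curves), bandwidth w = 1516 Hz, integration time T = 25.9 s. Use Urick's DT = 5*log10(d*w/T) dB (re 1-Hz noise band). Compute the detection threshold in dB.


15.55 dB


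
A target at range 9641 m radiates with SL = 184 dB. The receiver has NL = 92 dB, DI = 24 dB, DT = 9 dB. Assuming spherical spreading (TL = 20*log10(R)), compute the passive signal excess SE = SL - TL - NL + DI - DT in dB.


Step 1: TL = 20*log10(9641) = 79.68 dB
Step 2: SE = 184 - 79.68 - 92 + 24 - 9 = 27.32

27.32 dB


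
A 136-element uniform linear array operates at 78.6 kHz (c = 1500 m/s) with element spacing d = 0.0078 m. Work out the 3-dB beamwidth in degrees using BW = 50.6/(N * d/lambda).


Step 1: lambda = 1500/78600 = 0.01908 m
Step 2: d/lambda = 0.0078/0.01908 = 0.4088
Step 3: BW = 50.6/(N * d/lambda) = 50.6/(136 * 0.4088) = 0.91

0.91 deg


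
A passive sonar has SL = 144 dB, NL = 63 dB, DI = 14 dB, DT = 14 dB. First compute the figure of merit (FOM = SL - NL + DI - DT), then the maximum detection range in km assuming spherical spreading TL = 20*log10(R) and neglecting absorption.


Step 1: FOM = SL - NL + DI - DT = 144 - 63 + 14 - 14 = 81 dB
Step 2: at max range FOM = TL = 20*log10(R), so R = 10^(81/20) = 11220.18 m = 11.22 km

11.22 km


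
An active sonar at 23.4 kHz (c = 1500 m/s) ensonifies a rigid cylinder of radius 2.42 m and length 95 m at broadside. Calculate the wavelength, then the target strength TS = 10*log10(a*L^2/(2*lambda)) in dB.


Step 1: lambda = c/f = 1500/23400 = 0.0641 m
Step 2: TS = 10*log10(a*L^2/(2*lambda)) = 10*log10(2.42*95^2/(2*0.0641)) = 52.31

52.31 dB


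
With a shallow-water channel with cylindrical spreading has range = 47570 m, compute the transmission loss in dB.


TL = 10*log10(47570) = 46.77

46.77 dB


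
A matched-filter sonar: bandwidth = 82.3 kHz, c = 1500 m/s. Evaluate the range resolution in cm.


dR = c/(2*BW) = 1500 / (2 * 82.3e3) = 0.0091 m = 0.91 cm

0.91 cm


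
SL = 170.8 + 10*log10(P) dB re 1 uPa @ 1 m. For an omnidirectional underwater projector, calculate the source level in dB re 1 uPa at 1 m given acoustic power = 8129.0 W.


209.9 dB


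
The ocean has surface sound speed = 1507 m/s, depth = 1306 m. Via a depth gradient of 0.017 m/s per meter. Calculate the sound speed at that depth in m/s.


c = 1507 + 0.017 * 1306 = 1529.202

1529.202 m/s


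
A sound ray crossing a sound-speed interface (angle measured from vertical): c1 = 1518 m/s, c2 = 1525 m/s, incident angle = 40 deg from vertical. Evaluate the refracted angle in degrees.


sin(theta2) = (c2/c1)*sin(theta1) = (1525/1518)*sin(40 deg) = 0.64575
theta2 = arcsin(0.64575) = 40.22

40.22 deg


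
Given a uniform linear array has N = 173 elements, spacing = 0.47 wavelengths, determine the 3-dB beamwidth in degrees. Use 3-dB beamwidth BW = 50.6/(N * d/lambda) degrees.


BW = 50.6 / (173 * 0.47) = 50.6 / 81.31 = 0.62

0.62 deg


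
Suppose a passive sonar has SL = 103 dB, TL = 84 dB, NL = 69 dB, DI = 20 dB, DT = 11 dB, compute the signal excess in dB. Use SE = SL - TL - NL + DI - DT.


-41 dB


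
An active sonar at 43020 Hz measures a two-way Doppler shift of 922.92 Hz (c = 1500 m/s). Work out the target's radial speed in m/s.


16.09 m/s


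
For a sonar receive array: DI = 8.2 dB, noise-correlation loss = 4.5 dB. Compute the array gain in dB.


AG = DI - L_corr = 8.2 - 4.5 = 3.7

3.7 dB


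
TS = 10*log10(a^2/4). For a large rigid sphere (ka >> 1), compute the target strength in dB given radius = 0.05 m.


-32.04 dB


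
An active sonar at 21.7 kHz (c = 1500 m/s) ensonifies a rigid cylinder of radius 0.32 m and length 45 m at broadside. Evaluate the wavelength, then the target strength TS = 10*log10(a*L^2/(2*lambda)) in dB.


Step 1: lambda = c/f = 1500/21700 = 0.06912 m
Step 2: TS = 10*log10(a*L^2/(2*lambda)) = 10*log10(0.32*45^2/(2*0.06912)) = 36.71

36.71 dB


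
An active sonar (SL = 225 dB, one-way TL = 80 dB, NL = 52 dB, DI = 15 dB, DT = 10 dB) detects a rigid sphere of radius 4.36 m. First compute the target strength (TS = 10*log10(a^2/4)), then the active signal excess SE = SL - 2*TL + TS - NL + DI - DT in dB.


Step 1: TS = 10*log10(4.36^2/4) = 6.77 dB
Step 2: SE = SL - 2*TL + TS - NL + DI - DT = 225 - 2*80 + (6.77) - 52 + 15 - 10 = 24.77

24.77 dB


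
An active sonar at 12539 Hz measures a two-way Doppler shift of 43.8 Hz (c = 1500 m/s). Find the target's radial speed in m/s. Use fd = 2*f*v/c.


2.62 m/s


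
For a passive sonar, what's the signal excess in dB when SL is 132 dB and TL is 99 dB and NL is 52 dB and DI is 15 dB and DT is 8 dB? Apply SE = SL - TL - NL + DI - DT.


SE = SL - TL - NL + DI - DT = 132 - 99 - 52 + 15 - 8 = -12

-12 dB


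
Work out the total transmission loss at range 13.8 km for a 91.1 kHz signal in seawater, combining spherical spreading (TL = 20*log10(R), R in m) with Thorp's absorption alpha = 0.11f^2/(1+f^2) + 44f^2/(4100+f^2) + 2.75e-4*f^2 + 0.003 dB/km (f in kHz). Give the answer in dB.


Step 1 (Thorp): alpha = 0.11*8299.21/(1+8299.21) + 44*8299.21/(4100+8299.21) + 2.75e-4*8299.21 + 0.003 = 31.846 dB/km
Step 2: TL_spread = 20*log10(13800) = 82.8 dB
Step 3: TL_abs = alpha*R = 31.846 * 13.8 = 439.47 dB
Step 4: TL_total = 82.8 + 439.47 = 522.27

522.27 dB


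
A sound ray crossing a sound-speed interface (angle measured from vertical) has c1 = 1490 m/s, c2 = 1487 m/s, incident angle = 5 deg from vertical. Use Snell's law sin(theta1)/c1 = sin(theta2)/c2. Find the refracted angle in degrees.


sin(theta2) = (c2/c1)*sin(theta1) = (1487/1490)*sin(5 deg) = 0.08698
theta2 = arcsin(0.08698) = 4.99

4.99 deg


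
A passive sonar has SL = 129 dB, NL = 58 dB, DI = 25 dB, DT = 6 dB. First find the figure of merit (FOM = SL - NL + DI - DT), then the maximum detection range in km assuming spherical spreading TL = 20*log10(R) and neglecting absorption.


Step 1: FOM = SL - NL + DI - DT = 129 - 58 + 25 - 6 = 90 dB
Step 2: at max range FOM = TL = 20*log10(R), so R = 10^(90/20) = 31622.78 m = 31.62 km

31.62 km


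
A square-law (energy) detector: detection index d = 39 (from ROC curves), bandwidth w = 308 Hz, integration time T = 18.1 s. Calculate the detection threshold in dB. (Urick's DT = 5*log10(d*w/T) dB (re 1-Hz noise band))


14.11 dB


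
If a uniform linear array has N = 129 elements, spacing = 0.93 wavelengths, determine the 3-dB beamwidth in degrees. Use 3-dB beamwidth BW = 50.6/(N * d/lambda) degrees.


BW = 50.6 / (129 * 0.93) = 50.6 / 119.97 = 0.42

0.42 deg


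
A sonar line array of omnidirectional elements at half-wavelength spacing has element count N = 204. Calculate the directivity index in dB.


DI = 10*log10(204) = 23.1

23.1 dB


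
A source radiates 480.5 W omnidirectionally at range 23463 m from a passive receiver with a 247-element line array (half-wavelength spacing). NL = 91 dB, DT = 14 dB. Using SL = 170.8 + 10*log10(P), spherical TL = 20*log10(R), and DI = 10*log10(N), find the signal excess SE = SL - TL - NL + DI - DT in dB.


Step 1: SL = 170.8 + 10*log10(480.5) = 197.62 dB
Step 2: TL = 20*log10(23463) = 87.41 dB
Step 3: DI = 10*log10(247) = 23.93 dB
Step 4: SE = SL - TL - NL + DI - DT = 197.62 - 87.41 - 91 + 23.93 - 14 = 29.14

29.14 dB


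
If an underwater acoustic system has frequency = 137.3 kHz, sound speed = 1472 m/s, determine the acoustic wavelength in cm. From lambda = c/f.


1.07 cm


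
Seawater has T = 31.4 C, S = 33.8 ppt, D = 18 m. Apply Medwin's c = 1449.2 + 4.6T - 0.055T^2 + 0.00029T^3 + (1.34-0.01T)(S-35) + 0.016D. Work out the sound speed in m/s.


c = 1449.2 + 4.6*31.4 - 0.055*31.4^2 + 0.00029*31.4^3 + (1.34 - 0.01*31.4)*(33.8 - 35) + 0.016*18 = 1547.45

1547.45 m/s


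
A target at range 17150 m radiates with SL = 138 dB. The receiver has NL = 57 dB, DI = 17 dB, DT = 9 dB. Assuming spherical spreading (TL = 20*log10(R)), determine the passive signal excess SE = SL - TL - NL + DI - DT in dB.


Step 1: TL = 20*log10(17150) = 84.69 dB
Step 2: SE = 138 - 84.69 - 57 + 17 - 9 = 4.31

4.31 dB


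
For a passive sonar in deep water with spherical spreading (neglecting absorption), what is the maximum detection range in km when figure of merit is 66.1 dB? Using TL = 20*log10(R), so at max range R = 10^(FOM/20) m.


2.02 km


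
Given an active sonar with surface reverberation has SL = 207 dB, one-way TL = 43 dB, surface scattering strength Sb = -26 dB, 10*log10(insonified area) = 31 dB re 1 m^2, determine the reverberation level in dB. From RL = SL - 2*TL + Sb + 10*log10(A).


RL = SL - 2*TL + Sb + 10*log10(A) = 207 - 2*43 + (-26) + 31 = 126

126 dB


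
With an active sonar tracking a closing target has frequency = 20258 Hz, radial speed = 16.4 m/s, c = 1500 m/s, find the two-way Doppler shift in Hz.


442.97 Hz


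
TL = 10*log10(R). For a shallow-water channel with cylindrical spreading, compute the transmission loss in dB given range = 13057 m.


TL = 10*log10(13057) = 41.16

41.16 dB


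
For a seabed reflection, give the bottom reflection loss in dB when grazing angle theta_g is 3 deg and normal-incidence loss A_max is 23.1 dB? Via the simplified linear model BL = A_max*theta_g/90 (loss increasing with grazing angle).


BL = A_max * theta_g / 90 = 23.1 * 3 / 90 = 0.77

0.77 dB


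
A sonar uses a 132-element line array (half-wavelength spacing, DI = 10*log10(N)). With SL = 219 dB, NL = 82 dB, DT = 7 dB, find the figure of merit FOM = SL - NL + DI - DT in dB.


Step 1: DI = 10*log10(132) = 21.21 dB
Step 2: FOM = SL - NL + DI - DT = 219 - 82 + 21.21 - 7 = 151.21

151.21 dB


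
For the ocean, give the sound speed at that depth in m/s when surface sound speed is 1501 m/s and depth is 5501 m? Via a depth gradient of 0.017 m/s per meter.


c = 1501 + 0.017 * 5501 = 1594.517

1594.517 m/s


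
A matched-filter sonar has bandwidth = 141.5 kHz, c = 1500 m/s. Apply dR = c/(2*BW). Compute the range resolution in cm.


dR = c/(2*BW) = 1500 / (2 * 141.5e3) = 0.0053 m = 0.53 cm

0.53 cm


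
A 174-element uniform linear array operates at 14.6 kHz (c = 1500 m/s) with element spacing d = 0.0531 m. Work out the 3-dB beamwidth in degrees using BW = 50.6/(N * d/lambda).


Step 1: lambda = 1500/14600 = 0.10274 m
Step 2: d/lambda = 0.0531/0.10274 = 0.5168
Step 3: BW = 50.6/(N * d/lambda) = 50.6/(174 * 0.5168) = 0.56

0.56 deg


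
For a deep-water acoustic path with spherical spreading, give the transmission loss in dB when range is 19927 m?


TL = 20*log10(19927) = 85.99

85.99 dB


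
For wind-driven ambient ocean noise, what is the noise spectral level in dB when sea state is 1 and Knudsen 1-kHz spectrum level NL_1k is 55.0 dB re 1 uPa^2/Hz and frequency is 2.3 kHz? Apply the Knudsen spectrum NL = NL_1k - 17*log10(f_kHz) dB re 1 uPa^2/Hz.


NL = NL_1k - 17*log10(f_kHz) = 55.0 - 17*log10(2.3) = 55.0 - (6.15) = 48.85

48.85 dB


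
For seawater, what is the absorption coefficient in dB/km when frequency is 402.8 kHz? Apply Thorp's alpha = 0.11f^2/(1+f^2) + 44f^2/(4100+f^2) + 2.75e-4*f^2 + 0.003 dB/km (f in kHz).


f^2 = 162247.84
alpha = 0.11*162247.84/(1+162247.84) + 44*162247.84/(4100+162247.84) + 2.75e-4*162247.84 + 0.003 = 87.647

87.647 dB/km


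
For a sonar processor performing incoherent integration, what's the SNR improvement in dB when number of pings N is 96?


Gain = 5*log10(96) = 9.91

9.91 dB


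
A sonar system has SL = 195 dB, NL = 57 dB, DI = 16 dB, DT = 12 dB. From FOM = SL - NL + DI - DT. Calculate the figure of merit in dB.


142 dB


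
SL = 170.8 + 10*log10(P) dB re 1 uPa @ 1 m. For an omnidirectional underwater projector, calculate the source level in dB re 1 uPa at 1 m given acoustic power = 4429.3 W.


SL = 170.8 + 10*log10(4429.3) = 170.8 + 36.46 = 207.26

207.26 dB


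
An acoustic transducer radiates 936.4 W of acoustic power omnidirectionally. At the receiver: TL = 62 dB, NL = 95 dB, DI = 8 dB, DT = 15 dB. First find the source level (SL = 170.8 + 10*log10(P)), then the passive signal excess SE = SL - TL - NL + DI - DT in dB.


Step 1: SL = 170.8 + 10*log10(936.4) = 200.51 dB
Step 2: SE = SL - TL - NL + DI - DT = 200.51 - 62 - 95 + 8 - 15 = 36.51

36.51 dB


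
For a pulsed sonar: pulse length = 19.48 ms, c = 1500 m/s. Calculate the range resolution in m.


dR = c*tau/2 = 1500 * 19.48e-3 / 2 = 14.61

14.61 m


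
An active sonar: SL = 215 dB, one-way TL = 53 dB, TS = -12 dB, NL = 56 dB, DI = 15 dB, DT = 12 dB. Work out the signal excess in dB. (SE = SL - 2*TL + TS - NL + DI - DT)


SE = SL - 2*TL + TS - NL + DI - DT = 215 - 2*53 + (-12) - 56 + 15 - 12 = 44

44 dB


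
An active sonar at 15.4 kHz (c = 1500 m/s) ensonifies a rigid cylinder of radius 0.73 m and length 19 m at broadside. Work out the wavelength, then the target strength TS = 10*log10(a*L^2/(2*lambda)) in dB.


Step 1: lambda = c/f = 1500/15400 = 0.0974 m
Step 2: TS = 10*log10(a*L^2/(2*lambda)) = 10*log10(0.73*19^2/(2*0.0974)) = 31.31

31.31 dB


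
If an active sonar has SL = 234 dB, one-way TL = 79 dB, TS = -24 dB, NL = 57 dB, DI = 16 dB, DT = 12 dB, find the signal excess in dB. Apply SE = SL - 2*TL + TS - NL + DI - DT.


SE = SL - 2*TL + TS - NL + DI - DT = 234 - 2*79 + (-24) - 57 + 16 - 12 = -1

-1 dB


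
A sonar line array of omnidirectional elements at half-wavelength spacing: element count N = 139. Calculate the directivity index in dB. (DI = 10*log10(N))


DI = 10*log10(139) = 21.43

21.43 dB


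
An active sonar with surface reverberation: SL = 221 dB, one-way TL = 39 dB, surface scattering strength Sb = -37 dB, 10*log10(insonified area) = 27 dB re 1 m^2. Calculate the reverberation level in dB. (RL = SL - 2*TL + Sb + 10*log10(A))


RL = SL - 2*TL + Sb + 10*log10(A) = 221 - 2*39 + (-37) + 27 = 133

133 dB


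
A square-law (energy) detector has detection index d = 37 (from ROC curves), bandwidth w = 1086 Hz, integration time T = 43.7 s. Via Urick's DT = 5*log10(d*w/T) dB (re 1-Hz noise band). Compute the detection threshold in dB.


14.82 dB


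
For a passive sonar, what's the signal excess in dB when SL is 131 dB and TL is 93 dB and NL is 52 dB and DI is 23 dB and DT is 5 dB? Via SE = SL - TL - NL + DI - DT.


4 dB


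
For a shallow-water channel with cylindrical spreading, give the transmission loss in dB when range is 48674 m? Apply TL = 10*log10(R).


46.87 dB


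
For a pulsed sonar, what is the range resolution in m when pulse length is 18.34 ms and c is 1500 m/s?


dR = c*tau/2 = 1500 * 18.34e-3 / 2 = 13.755

13.755 m


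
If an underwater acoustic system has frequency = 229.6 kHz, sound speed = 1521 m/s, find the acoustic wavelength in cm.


0.66 cm


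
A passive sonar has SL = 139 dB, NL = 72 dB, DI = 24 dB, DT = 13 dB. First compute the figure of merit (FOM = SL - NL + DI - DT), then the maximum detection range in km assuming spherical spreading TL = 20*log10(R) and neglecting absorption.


Step 1: FOM = SL - NL + DI - DT = 139 - 72 + 24 - 13 = 78 dB
Step 2: at max range FOM = TL = 20*log10(R), so R = 10^(78/20) = 7943.28 m = 7.94 km

7.94 km


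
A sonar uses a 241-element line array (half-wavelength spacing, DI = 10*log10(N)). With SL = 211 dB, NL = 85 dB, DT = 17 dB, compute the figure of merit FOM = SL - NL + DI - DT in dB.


132.82 dB


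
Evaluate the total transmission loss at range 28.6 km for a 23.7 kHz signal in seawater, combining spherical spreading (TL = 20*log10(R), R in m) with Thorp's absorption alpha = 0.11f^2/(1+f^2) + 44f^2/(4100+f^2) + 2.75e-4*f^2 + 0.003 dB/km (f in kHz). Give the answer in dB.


Step 1 (Thorp): alpha = 0.11*561.69/(1+561.69) + 44*561.69/(4100+561.69) + 2.75e-4*561.69 + 0.003 = 5.5689 dB/km
Step 2: TL_spread = 20*log10(28600) = 89.13 dB
Step 3: TL_abs = alpha*R = 5.5689 * 28.6 = 159.27 dB
Step 4: TL_total = 89.13 + 159.27 = 248.4

248.4 dB


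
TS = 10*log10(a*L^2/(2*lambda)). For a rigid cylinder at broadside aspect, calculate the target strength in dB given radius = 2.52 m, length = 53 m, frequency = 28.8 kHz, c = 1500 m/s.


lambda = 1500/28800 = 0.05208 m
TS = 10*log10(2.52*53^2/(2*0.05208)) = 48.32

48.32 dB


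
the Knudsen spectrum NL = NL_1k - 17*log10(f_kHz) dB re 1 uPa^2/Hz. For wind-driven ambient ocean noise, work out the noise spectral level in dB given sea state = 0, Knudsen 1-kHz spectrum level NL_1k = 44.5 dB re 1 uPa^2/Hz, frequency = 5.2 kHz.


32.33 dB


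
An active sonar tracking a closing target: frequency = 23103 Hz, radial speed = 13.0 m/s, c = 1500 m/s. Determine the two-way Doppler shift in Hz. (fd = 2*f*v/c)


fd = 2*f*v/c = 2 * 23103 * 13.0 / 1500 = 400.45

400.45 Hz


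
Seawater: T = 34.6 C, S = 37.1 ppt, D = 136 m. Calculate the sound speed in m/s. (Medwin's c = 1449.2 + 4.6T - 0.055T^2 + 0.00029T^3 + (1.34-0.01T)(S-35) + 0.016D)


c = 1449.2 + 4.6*34.6 - 0.055*34.6^2 + 0.00029*34.6^3 + (1.34 - 0.01*34.6)*(37.1 - 35) + 0.016*136 = 1558.79

1558.79 m/s


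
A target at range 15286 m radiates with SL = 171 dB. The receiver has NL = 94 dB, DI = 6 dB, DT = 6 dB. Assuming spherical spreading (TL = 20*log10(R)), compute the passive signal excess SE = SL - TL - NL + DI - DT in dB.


Step 1: TL = 20*log10(15286) = 83.69 dB
Step 2: SE = 171 - 83.69 - 94 + 6 - 6 = -6.69

-6.69 dB


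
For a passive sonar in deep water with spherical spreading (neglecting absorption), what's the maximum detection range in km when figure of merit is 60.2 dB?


At max range FOM = TL, so 20*log10(R) = 60.2
R = 10^(60.2/20) = 1023.29 m = 1.02 km

1.02 km


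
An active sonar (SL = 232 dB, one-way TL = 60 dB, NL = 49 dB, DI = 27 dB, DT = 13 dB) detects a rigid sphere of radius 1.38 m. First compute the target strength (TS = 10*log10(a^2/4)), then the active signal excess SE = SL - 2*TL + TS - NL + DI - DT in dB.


Step 1: TS = 10*log10(1.38^2/4) = -3.22 dB
Step 2: SE = SL - 2*TL + TS - NL + DI - DT = 232 - 2*60 + (-3.22) - 49 + 27 - 13 = 73.78

73.78 dB


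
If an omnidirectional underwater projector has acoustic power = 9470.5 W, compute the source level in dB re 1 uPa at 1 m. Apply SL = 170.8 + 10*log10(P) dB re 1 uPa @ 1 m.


SL = 170.8 + 10*log10(9470.5) = 170.8 + 39.76 = 210.56

210.56 dB


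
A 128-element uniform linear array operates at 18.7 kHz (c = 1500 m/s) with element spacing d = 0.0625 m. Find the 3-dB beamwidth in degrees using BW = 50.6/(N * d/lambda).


0.51 deg


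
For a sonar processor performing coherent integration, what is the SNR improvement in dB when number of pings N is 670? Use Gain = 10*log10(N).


28.26 dB


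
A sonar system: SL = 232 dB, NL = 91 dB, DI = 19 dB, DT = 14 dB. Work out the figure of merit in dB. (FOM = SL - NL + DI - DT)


146 dB


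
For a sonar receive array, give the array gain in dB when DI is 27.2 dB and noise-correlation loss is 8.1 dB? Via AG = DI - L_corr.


AG = DI - L_corr = 27.2 - 8.1 = 19.1

19.1 dB


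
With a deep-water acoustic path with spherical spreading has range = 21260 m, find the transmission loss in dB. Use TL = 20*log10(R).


TL = 20*log10(21260) = 86.55

86.55 dB


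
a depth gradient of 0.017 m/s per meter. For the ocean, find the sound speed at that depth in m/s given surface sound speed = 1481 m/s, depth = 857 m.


c = 1481 + 0.017 * 857 = 1495.569

1495.569 m/s


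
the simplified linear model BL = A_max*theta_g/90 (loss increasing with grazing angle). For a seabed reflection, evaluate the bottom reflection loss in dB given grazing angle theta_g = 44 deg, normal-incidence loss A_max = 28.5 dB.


13.93 dB


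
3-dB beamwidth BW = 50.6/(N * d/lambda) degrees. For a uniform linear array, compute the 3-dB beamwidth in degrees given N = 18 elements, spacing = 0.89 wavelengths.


BW = 50.6 / (18 * 0.89) = 50.6 / 16.02 = 3.16

3.16 deg


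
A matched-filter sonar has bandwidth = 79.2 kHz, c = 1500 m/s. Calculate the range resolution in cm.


dR = c/(2*BW) = 1500 / (2 * 79.2e3) = 0.0095 m = 0.95 cm

0.95 cm


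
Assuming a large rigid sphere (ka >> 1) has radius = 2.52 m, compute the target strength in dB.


2.01 dB


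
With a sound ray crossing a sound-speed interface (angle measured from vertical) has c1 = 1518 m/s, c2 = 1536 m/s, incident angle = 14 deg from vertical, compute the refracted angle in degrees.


sin(theta2) = (c2/c1)*sin(theta1) = (1536/1518)*sin(14 deg) = 0.24479
theta2 = arcsin(0.24479) = 14.17

14.17 deg


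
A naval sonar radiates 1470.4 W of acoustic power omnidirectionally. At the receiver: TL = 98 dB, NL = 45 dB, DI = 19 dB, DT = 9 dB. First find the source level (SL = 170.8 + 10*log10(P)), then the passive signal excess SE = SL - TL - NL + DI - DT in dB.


Step 1: SL = 170.8 + 10*log10(1470.4) = 202.47 dB
Step 2: SE = SL - TL - NL + DI - DT = 202.47 - 98 - 45 + 19 - 9 = 69.47

69.47 dB


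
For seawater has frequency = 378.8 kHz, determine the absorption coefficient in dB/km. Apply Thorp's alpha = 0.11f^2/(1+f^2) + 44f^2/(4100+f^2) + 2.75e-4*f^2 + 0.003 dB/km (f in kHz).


82.35 dB/km


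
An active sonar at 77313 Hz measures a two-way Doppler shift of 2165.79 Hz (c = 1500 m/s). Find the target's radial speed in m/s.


From fd = 2*f*v/c, v = c*fd/(2*f) = 1500 * 2165.79 / (2*77313) = 21.01

21.01 m/s


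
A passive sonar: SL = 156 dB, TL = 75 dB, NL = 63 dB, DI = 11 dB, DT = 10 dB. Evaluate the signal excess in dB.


SE = SL - TL - NL + DI - DT = 156 - 75 - 63 + 11 - 10 = 19

19 dB


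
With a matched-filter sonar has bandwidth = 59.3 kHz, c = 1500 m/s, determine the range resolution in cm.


dR = c/(2*BW) = 1500 / (2 * 59.3e3) = 0.0126 m = 1.26 cm

1.26 cm


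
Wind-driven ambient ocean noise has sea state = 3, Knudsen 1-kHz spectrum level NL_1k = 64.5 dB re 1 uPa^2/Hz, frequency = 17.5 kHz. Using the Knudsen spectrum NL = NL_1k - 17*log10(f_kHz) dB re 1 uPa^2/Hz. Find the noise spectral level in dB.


NL = NL_1k - 17*log10(f_kHz) = 64.5 - 17*log10(17.5) = 64.5 - (21.13) = 43.37

43.37 dB


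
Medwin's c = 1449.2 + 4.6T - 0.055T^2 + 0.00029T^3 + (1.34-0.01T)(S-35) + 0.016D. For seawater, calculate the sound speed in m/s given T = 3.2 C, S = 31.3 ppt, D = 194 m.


c = 1449.2 + 4.6*3.2 - 0.055*3.2^2 + 0.00029*3.2^3 + (1.34 - 0.01*3.2)*(31.3 - 35) + 0.016*194 = 1461.63

1461.63 m/s


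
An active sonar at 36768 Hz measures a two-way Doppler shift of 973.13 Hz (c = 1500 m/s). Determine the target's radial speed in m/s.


19.85 m/s


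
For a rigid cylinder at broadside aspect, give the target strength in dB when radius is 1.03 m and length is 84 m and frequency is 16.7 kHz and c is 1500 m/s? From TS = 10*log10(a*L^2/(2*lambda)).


lambda = 1500/16700 = 0.08982 m
TS = 10*log10(1.03*84^2/(2*0.08982)) = 46.07

46.07 dB


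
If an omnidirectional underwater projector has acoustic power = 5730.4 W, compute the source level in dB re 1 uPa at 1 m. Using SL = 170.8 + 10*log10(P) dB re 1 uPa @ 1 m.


SL = 170.8 + 10*log10(5730.4) = 170.8 + 37.58 = 208.38

208.38 dB


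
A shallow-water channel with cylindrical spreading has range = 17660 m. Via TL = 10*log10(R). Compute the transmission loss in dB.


42.47 dB


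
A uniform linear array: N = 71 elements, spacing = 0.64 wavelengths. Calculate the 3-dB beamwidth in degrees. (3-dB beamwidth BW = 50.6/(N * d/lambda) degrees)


1.11 deg


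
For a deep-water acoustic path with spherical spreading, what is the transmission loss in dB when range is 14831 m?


TL = 20*log10(14831) = 83.42

83.42 dB


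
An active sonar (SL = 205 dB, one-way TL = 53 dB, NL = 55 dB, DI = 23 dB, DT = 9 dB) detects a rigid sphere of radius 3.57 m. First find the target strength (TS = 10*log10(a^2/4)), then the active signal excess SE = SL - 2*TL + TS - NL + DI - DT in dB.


Step 1: TS = 10*log10(3.57^2/4) = 5.03 dB
Step 2: SE = SL - 2*TL + TS - NL + DI - DT = 205 - 2*53 + (5.03) - 55 + 23 - 9 = 63.03

63.03 dB


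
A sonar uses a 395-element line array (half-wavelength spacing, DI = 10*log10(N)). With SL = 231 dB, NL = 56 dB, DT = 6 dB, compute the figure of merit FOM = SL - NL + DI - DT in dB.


Step 1: DI = 10*log10(395) = 25.97 dB
Step 2: FOM = SL - NL + DI - DT = 231 - 56 + 25.97 - 6 = 194.97

194.97 dB


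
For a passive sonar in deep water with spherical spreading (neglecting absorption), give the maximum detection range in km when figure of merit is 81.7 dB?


At max range FOM = TL, so 20*log10(R) = 81.7
R = 10^(81.7/20) = 12161.86 m = 12.16 km

12.16 km


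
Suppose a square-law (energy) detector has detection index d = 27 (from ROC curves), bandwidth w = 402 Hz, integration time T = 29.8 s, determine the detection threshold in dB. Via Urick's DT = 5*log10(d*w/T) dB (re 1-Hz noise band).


12.81 dB


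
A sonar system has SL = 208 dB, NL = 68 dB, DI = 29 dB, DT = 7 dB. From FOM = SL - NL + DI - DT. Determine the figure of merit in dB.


162 dB


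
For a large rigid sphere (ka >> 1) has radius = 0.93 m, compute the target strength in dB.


-6.65 dB


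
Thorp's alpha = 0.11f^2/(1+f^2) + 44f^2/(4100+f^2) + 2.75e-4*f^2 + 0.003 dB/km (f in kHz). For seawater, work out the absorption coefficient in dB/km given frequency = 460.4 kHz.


101.569 dB/km


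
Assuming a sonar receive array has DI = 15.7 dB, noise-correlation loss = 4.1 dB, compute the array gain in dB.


11.6 dB


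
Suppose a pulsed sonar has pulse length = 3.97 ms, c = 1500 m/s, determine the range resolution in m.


dR = c*tau/2 = 1500 * 3.97e-3 / 2 = 2.9775

2.9775 m


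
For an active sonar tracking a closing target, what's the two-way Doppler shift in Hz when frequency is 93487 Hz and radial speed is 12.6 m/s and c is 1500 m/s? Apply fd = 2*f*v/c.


fd = 2*f*v/c = 2 * 93487 * 12.6 / 1500 = 1570.58

1570.58 Hz


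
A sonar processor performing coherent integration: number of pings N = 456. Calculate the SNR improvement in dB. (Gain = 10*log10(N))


Gain = 10*log10(456) = 26.59

26.59 dB


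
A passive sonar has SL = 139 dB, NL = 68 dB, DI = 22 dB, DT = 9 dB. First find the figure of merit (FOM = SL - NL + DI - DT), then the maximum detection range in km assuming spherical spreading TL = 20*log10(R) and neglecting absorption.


Step 1: FOM = SL - NL + DI - DT = 139 - 68 + 22 - 9 = 84 dB
Step 2: at max range FOM = TL = 20*log10(R), so R = 10^(84/20) = 15848.93 m = 15.85 km

15.85 km


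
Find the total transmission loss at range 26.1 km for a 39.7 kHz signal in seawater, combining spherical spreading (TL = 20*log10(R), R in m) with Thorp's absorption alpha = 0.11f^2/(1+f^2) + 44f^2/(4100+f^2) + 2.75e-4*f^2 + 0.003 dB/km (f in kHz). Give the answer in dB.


Step 1 (Thorp): alpha = 0.11*1576.09/(1+1576.09) + 44*1576.09/(4100+1576.09) + 2.75e-4*1576.09 + 0.003 = 12.7639 dB/km
Step 2: TL_spread = 20*log10(26100) = 88.33 dB
Step 3: TL_abs = alpha*R = 12.7639 * 26.1 = 333.14 dB
Step 4: TL_total = 88.33 + 333.14 = 421.47

421.47 dB


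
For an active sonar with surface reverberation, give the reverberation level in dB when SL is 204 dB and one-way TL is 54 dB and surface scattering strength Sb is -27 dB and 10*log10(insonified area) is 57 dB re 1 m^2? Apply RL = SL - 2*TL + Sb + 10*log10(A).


126 dB


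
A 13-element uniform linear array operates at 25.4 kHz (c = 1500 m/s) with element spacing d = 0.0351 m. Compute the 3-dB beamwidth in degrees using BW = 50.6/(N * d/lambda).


6.55 deg


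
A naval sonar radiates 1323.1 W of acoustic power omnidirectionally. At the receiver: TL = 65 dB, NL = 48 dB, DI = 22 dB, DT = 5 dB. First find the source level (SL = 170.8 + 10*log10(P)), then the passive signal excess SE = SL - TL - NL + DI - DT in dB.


Step 1: SL = 170.8 + 10*log10(1323.1) = 202.02 dB
Step 2: SE = SL - TL - NL + DI - DT = 202.02 - 65 - 48 + 22 - 5 = 106.02

106.02 dB


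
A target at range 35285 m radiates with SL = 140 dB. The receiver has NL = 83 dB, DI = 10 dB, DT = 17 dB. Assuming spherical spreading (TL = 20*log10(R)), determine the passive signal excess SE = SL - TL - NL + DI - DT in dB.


Step 1: TL = 20*log10(35285) = 90.95 dB
Step 2: SE = 140 - 90.95 - 83 + 10 - 17 = -40.95

-40.95 dB


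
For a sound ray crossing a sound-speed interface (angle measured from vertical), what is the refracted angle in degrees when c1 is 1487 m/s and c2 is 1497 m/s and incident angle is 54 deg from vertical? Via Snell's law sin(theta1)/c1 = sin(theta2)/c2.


54.53 deg


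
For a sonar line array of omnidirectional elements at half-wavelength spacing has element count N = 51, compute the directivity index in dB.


DI = 10*log10(51) = 17.08

17.08 dB


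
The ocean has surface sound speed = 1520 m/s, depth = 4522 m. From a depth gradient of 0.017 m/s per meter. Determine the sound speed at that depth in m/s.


c = 1520 + 0.017 * 4522 = 1596.874

1596.874 m/s


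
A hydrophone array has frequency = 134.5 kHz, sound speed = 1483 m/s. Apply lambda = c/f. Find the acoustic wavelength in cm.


lambda = c/f = 1483 / 134500 = 0.011 m = 1.1 cm

1.1 cm


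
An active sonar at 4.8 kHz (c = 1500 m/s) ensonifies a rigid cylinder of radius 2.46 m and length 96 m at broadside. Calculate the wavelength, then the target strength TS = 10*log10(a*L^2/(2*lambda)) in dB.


Step 1: lambda = c/f = 1500/4800 = 0.3125 m
Step 2: TS = 10*log10(a*L^2/(2*lambda)) = 10*log10(2.46*96^2/(2*0.3125)) = 45.6

45.6 dB


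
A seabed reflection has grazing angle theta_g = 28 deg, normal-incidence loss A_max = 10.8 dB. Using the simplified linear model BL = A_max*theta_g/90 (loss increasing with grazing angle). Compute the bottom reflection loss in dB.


BL = A_max * theta_g / 90 = 10.8 * 28 / 90 = 3.36

3.36 dB


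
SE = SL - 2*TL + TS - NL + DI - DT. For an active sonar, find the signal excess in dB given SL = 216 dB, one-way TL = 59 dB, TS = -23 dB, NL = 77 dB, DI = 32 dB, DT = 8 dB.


SE = SL - 2*TL + TS - NL + DI - DT = 216 - 2*59 + (-23) - 77 + 32 - 8 = 22

22 dB


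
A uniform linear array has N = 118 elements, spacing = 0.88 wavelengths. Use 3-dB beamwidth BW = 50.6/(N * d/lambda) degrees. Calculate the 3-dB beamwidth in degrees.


0.49 deg


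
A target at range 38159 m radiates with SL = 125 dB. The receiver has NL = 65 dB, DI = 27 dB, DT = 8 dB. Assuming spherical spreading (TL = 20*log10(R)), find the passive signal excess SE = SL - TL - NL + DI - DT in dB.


Step 1: TL = 20*log10(38159) = 91.63 dB
Step 2: SE = 125 - 91.63 - 65 + 27 - 8 = -12.63

-12.63 dB


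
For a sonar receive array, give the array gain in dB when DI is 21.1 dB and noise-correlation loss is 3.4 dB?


AG = DI - L_corr = 21.1 - 3.4 = 17.7

17.7 dB


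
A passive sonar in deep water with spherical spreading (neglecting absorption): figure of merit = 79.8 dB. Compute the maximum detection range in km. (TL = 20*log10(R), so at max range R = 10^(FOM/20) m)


At max range FOM = TL, so 20*log10(R) = 79.8
R = 10^(79.8/20) = 9772.37 m = 9.77 km

9.77 km


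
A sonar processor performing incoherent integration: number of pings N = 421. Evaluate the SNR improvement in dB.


13.12 dB


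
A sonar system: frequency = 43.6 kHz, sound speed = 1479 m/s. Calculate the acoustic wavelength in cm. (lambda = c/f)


lambda = c/f = 1479 / 43600 = 0.0339 m = 3.39 cm

3.39 cm


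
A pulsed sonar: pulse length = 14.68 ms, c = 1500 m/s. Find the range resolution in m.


dR = c*tau/2 = 1500 * 14.68e-3 / 2 = 11.01

11.01 m


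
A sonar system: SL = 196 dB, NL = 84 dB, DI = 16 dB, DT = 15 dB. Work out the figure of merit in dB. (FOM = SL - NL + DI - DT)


FOM = SL - NL + DI - DT = 196 - 84 + 16 - 15 = 113

113 dB


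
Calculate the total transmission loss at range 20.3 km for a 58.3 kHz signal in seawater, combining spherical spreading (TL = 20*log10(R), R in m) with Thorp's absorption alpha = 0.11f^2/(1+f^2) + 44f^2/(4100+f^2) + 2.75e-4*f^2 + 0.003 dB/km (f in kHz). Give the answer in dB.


Step 1 (Thorp): alpha = 0.11*3398.89/(1+3398.89) + 44*3398.89/(4100+3398.89) + 2.75e-4*3398.89 + 0.003 = 20.9908 dB/km
Step 2: TL_spread = 20*log10(20300) = 86.15 dB
Step 3: TL_abs = alpha*R = 20.9908 * 20.3 = 426.11 dB
Step 4: TL_total = 86.15 + 426.11 = 512.26

512.26 dB


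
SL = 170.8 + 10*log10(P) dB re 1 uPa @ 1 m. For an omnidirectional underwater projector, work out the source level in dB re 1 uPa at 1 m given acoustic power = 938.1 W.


SL = 170.8 + 10*log10(938.1) = 170.8 + 29.72 = 200.52

200.52 dB


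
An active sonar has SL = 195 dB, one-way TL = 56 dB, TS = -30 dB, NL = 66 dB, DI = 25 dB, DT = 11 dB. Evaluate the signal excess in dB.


SE = SL - 2*TL + TS - NL + DI - DT = 195 - 2*56 + (-30) - 66 + 25 - 11 = 1

1 dB


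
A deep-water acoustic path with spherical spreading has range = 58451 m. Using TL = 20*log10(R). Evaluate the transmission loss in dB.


95.34 dB


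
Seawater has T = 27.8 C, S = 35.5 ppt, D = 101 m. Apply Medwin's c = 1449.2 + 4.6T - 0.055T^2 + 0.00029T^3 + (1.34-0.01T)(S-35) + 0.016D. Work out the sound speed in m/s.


1542.95 m/s


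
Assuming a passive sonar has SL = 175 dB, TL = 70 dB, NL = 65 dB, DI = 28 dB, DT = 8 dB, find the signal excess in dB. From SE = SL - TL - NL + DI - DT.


SE = SL - TL - NL + DI - DT = 175 - 70 - 65 + 28 - 8 = 60

60 dB


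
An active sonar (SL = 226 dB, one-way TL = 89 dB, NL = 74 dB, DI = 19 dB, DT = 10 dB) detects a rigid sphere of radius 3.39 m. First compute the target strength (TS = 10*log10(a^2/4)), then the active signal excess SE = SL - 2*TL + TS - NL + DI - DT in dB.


Step 1: TS = 10*log10(3.39^2/4) = 4.58 dB
Step 2: SE = SL - 2*TL + TS - NL + DI - DT = 226 - 2*89 + (4.58) - 74 + 19 - 10 = -12.42

-12.42 dB


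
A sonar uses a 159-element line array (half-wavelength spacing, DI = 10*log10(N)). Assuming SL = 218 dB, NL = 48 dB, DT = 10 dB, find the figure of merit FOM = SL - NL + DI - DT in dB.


Step 1: DI = 10*log10(159) = 22.01 dB
Step 2: FOM = SL - NL + DI - DT = 218 - 48 + 22.01 - 10 = 182.01

182.01 dB


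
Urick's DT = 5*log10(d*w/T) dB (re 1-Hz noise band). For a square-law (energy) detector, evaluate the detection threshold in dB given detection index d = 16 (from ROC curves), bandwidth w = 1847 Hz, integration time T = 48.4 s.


DT = 5*log10(d*w/T) = 5*log10(16 * 1847 / 48.4) = 5*log10(610.58) = 13.93

13.93 dB


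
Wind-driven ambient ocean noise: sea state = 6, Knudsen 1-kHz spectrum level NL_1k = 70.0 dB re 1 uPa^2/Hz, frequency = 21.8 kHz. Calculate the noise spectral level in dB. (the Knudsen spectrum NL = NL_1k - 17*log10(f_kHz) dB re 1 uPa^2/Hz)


47.25 dB


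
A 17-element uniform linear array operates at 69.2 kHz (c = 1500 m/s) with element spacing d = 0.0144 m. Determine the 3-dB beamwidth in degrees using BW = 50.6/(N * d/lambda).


Step 1: lambda = 1500/69200 = 0.02168 m
Step 2: d/lambda = 0.0144/0.02168 = 0.6642
Step 3: BW = 50.6/(N * d/lambda) = 50.6/(17 * 0.6642) = 4.48

4.48 deg


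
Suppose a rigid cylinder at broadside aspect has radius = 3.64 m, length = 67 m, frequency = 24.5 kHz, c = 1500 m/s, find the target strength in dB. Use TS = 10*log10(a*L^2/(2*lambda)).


lambda = 1500/24500 = 0.06122 m
TS = 10*log10(3.64*67^2/(2*0.06122)) = 51.25

51.25 dB


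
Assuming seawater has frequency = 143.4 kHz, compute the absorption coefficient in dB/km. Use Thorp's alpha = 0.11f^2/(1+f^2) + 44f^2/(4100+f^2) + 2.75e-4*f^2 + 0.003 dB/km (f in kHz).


f^2 = 20563.56
alpha = 0.11*20563.56/(1+20563.56) + 44*20563.56/(4100+20563.56) + 2.75e-4*20563.56 + 0.003 = 42.454

42.454 dB/km


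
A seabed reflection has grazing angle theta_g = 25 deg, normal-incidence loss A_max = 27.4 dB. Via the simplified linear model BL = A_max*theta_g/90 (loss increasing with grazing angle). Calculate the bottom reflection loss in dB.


BL = A_max * theta_g / 90 = 27.4 * 25 / 90 = 7.61

7.61 dB


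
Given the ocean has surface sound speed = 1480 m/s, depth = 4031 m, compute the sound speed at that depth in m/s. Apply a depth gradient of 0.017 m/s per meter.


1548.527 m/s


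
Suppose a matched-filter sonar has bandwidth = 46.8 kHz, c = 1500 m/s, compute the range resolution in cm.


dR = c/(2*BW) = 1500 / (2 * 46.8e3) = 0.016 m = 1.6 cm

1.6 cm


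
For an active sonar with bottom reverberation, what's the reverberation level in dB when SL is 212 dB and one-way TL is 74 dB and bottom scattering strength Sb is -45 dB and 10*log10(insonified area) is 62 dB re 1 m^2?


81 dB


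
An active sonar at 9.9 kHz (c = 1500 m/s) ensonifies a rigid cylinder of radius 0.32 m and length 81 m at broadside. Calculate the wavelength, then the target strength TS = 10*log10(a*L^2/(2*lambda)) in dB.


Step 1: lambda = c/f = 1500/9900 = 0.15152 m
Step 2: TS = 10*log10(a*L^2/(2*lambda)) = 10*log10(0.32*81^2/(2*0.15152)) = 38.41

38.41 dB


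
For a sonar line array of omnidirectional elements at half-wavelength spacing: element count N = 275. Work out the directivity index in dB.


DI = 10*log10(275) = 24.39

24.39 dB


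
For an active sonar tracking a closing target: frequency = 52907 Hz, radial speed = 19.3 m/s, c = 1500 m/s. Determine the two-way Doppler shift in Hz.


fd = 2*f*v/c = 2 * 52907 * 19.3 / 1500 = 1361.47

1361.47 Hz


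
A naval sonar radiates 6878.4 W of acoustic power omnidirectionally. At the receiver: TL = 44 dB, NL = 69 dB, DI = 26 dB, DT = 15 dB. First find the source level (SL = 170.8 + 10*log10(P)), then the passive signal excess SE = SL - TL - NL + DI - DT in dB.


Step 1: SL = 170.8 + 10*log10(6878.4) = 209.17 dB
Step 2: SE = SL - TL - NL + DI - DT = 209.17 - 44 - 69 + 26 - 15 = 107.17

107.17 dB


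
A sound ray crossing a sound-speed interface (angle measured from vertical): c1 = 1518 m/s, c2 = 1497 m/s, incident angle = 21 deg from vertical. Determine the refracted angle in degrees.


sin(theta2) = (c2/c1)*sin(theta1) = (1497/1518)*sin(21 deg) = 0.35341
theta2 = arcsin(0.35341) = 20.7

20.7 deg


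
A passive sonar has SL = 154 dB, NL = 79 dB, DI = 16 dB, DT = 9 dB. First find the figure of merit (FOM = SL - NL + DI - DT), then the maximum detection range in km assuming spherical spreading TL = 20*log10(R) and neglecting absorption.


Step 1: FOM = SL - NL + DI - DT = 154 - 79 + 16 - 9 = 82 dB
Step 2: at max range FOM = TL = 20*log10(R), so R = 10^(82/20) = 12589.25 m = 12.59 km

12.59 km


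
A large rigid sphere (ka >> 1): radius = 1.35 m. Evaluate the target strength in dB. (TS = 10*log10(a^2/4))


TS = 10*log10(1.35^2 / 4) = 10*log10(0.455625) = -3.41

-3.41 dB


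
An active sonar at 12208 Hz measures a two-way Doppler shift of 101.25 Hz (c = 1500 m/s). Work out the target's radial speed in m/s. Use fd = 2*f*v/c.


From fd = 2*f*v/c, v = c*fd/(2*f) = 1500 * 101.25 / (2*12208) = 6.22

6.22 m/s


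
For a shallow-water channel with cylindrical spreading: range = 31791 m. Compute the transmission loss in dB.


TL = 10*log10(31791) = 45.02

45.02 dB


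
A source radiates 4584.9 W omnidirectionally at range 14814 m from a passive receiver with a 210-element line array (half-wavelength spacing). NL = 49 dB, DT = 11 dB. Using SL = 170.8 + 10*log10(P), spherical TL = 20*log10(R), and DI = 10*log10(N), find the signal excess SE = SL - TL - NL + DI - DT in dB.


Step 1: SL = 170.8 + 10*log10(4584.9) = 207.41 dB
Step 2: TL = 20*log10(14814) = 83.41 dB
Step 3: DI = 10*log10(210) = 23.22 dB
Step 4: SE = SL - TL - NL + DI - DT = 207.41 - 83.41 - 49 + 23.22 - 11 = 87.22

87.22 dB
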